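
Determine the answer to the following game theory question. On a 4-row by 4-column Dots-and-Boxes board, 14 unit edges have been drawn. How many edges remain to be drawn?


Grid: 4 x 4 boxes, i.e. 5 rows and 5 columns of dots.
Horizontal edges: (rows + 1) * cols = 5 * 4 = 20
Vertical edges: rows * (cols + 1) = 4 * 5 = 20
Total edges: 20 + 20 = 40
Edges drawn: 14
Remaining: 40 - 14 = 26

26


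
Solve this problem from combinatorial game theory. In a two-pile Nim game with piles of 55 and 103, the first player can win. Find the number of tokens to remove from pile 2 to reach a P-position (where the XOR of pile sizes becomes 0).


Piles: 55 and 103
Current XOR: 55 XOR 103 = 80 (non-zero, so this is an N-position).
To make the XOR zero, we need to find a move that balances the piles.
For pile 2 (size 103): target = 103 XOR 80 = 55
We reduce pile 2 from 103 to 55.
Tokens removed: 103 - 55 = 48
Verification: 55 XOR 55 = 0

48


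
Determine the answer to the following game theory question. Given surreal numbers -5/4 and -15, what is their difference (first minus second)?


x = -5/4, y = -15
Converting to common denominator: 4
x = -5/4, y = -60/4
x - y = -5/4 - -15 = 55/4

55/4


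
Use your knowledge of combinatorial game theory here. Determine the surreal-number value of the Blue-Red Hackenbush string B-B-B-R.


Edges (from ground): B-B-B-R
By Berlekamp's sign-expansion rule, a Blue-Red Hackenbush stalk has the value of the surreal number whose sign sequence is the edge sequence with B -> + and R -> -.
Sign sequence: +++-
Trace the sign expansion in the surreal number tree, starting from 0:
Edge 1: B (sign +) -> bounds (0, +inf), value = 1
Edge 2: B (sign +) -> bounds (1, +inf), value = 2
Edge 3: B (sign +) -> bounds (2, +inf), value = 3
Edge 4: R (sign -) -> bounds (2, 3), value = 5/2
Game value = 5/2

5/2


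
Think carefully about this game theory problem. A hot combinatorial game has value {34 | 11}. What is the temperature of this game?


The game is {34 | 11}, a switch {a | b} with numbers a > b.
Cooling {a | b} by t gives {a - t | b + t}, which stops being hot when a - t = b + t, i.e. at t = (a - b)/2. So the temperature of a switch is (a - b)/2.
Temperature = (Left option - Right option) / 2
= (34 - (11)) / 2
= 23 / 2
= 23/2

23/2


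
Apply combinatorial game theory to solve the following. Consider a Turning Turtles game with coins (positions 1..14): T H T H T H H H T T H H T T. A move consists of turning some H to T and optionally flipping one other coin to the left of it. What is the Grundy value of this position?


Coins: T H T H T H H H T T H H T T
Key fact: a single head at position k behaves exactly like a Nim heap of size k (turning it to T and optionally flipping a coin at j < k corresponds to moving the heap from k to j, or to 0), and heads combine as a disjunctive sum (two heads at the same place would cancel, matching j XOR j = 0). So the Nim-value is the XOR of the 1-indexed positions of the heads.
Face-up positions (1-indexed): [2, 4, 6, 7, 8, 11, 12]
XOR 0 with 2: 0 XOR 2 = 2
XOR 2 with 4: 2 XOR 4 = 6
XOR 6 with 6: 6 XOR 6 = 0
XOR 0 with 7: 0 XOR 7 = 7
XOR 7 with 8: 7 XOR 8 = 15
XOR 15 with 11: 15 XOR 11 = 4
XOR 4 with 12: 4 XOR 12 = 8
Nim-value = 8

8


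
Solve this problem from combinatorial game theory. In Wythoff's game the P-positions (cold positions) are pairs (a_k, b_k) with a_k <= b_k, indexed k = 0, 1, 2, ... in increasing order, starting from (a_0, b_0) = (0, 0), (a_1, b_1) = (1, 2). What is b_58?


By Wythoff's theorem, a_k = floor(k * phi) and b_k = floor(k * phi^2) = a_k + k, where phi = (1 + sqrt(5))/2 is the golden ratio.
phi = (1 + sqrt(5))/2 = 1.618034
phi^2 = phi + 1 = 2.618034
k = 58
k * phi^2 = 58 * 2.618034 = 151.845971
b_58 = floor(k * phi^2) = 151 (check: a_58 + k = 93 + 58 = 151)

151


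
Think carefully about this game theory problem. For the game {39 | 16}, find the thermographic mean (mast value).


Game = {39 | 16}, a switch {a | b} with numbers a > b.
Its thermograph has left wall a - t and right wall b + t, which meet at t = (a - b)/2, where both equal (a + b)/2. So the mast (mean value) is at (a + b)/2.
Mean = (39 + (16))/2 = 55/2 = 55/2

55/2


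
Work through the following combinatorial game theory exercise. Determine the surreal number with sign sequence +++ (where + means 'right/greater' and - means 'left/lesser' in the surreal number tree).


Sign expansion: +++
Rule: track bounds (lo, hi), initially (-inf, +inf). On '+', the current value becomes lo and we move to the simplest number in (value, hi): value + 1 if hi = +inf, otherwise the midpoint (value + hi)/2. On '-', the current value becomes hi and we move to value - 1 if lo = -inf, otherwise the midpoint (lo + value)/2.
Start at 0.
Step 1: sign = +, move right. Bounds: (0, +inf). Value = 1
Step 2: sign = +, move right. Bounds: (1, +inf). Value = 2
Step 3: sign = +, move right. Bounds: (2, +inf). Value = 3
The surreal number with sign expansion +++ is 3.

3


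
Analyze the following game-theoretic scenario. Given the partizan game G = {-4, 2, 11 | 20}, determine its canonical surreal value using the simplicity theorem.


Left options: {-4, 2, 11}, max = 11
Right options: {20}, min = 20
All options are numbers and max(Left) < min(Right), so by the simplicity theorem the value is the simplest (earliest-born) number strictly between 11 and 20.
Integers 12 through 19 all lie strictly between 11 and 20.
Among integers, the simplest (lowest birthday = smallest |n|; 0 is born on day 0, +-n on day n) is 12.
No non-integer in the interval can be simpler: if x is a non-integer in the interval, then floor(x) or ceil(x) also lies in the interval (the interval contains an integer), and both are proper prefixes of x's sign expansion, i.e. born earlier. So the game value is 12.
Game value = 12

12


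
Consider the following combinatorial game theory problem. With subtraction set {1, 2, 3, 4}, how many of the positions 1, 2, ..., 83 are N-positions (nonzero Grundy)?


Subtraction set S = {1, 2, 3, 4}, so G(n) = n mod 5.
G(n) = 0 when n is a multiple of 5.
Multiples of 5 in [1, 83]: 16
N-positions (nonzero Grundy) = 83 - 16 = 67

67


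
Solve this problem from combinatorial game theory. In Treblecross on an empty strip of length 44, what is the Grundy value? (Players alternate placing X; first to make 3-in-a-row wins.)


Treblecross: place X on empty cells; 3-in-a-row wins.
Playing within two cells of an existing X lets the opponent win at once, so sensible play treats the cells i-2..i+2 around each X as dead. The player left with no safe cell loses, so this is a normal-play take-away game on strips of safe cells.
Placing X at cell i (0-indexed) of a strip of k safe cells leaves independent strips of sizes max(0, i-2) and max(0, k-i-3). Hence G(k) = mex{ G(max(0,i-2)) XOR G(max(0,k-i-3)) : 0 <= i < k }, with G(0) = 0.
G(1): splits (0,0):0^0=0 -> mex({0}) = 1
G(2): splits (0,0):0^0=0 -> mex({0}) = 1
G(3): splits (0,0):0^0=0 -> mex({0}) = 1
G(4): splits (0,1):0^1=1 (0,0):0^0=0 -> mex({0, 1}) = 2
G(5): splits (0,2):0^1=1 (0,1):0^1=1 (0,0):0^0=0 -> mex({0, 1}) = 2
G(6) = mex({1}) = 0
G(7) = mex({0, 1, 2}) = 3
G(8) = mex({0, 1, 2}) = 3
G(9) = mex({0, 2}) = 1
G(10) = mex({0, 2, 3}) = 1
G(11) = mex({0, 3}) = 1
G(12) = mex({1, 3}) = 0
G(13) = mex({0, 1, 2, 3}) = 4
G(14) = mex({0, 1, 2}) = 3
G(15) = mex({0, 1, 2}) = 3
G(16) = mex({0, 1, 2, 4}) = 3
G(17) = mex({0, 1, 3, 4}) = 2
G(18) = mex({0, 1, 3, 4}) = 2
G(19) = mex({0, 1, 3, 5}) = 2
G(20) = mex({0, 1, 2, 3, 5}) = 4
G(21) = mex({0, 1, 2, 3, 5}) = 4
G(22) = mex({1, 2, 6}) = 0
G(23) = mex({0, 1, 2, 3, 4, 6}) = 5
G(24) = mex({0, 1, 2, 3, 4}) = 5
G(25) = mex({0, 1, 3, 4, 7}) = 2
G(26) = mex({0, 1, 3, 4, 5, 7}) = 2
G(27) = mex({0, 1, 3, 5}) = 2
G(28) = mex({0, 1, 2, 5}) = 3
G(29) = mex({0, 1, 2, 4, 5, 6}) = 3
G(30) = mex({1, 2, 4, 6}) = 0
G(31) = mex({0, 1, 2, 3, 4, 6}) = 5
G(32) = mex({1, 2, 3, 4, 7}) = 0
G(33) = mex({0, 3, 7}) = 1
G(34) = mex({0, 2, 3, 5, 7}) = 1
G(35) = mex({0, 2, 3, 5, 6}) = 1
G(36) = mex({0, 1, 2, 5, 6}) = 3
G(37) = mex({0, 1, 2, 4, 5, 6}) = 3
G(38) = mex({0, 1, 2, 4}) = 3
G(39) = mex({0, 1, 2, 3, 4, 7}) = 5
G(40) = mex({0, 1, 2, 3, 4, 5, 7}) = 6
G(41) = mex({0, 1, 2, 3, 5, 7}) = 4
G(42) = mex({0, 1, 2, 3, 5, 6, 7}) = 4
G(43) = mex({0, 2, 3, 5, 6}) = 1
G(44) = mex({1, 2, 3, 4, 5, 6}) = 0
Therefore G(44) = 0.

0


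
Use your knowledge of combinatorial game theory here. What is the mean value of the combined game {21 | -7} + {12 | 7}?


G1 = {21 | -7}, G2 = {12 | 7}
Each is a switch {a | b} with numbers a > b; its mean value is (a + b)/2, and mean value is additive over game sums: m(G1 + G2) = m(G1) + m(G2).
Mean of G1 = (21 + (-7))/2 = 14/2 = 7
Mean of G2 = (12 + (7))/2 = 19/2 = 19/2
Mean of G1 + G2 = 7 + 19/2 = 33/2

33/2


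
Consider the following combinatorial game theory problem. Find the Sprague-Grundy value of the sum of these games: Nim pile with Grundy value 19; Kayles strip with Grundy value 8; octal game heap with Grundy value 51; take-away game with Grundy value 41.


By the Sprague-Grundy theorem, the Grundy value of a sum of games is the XOR of individual Grundy values.
Nim pile: Grundy value = 19. Running XOR: 0 XOR 19 = 19
Kayles strip: Grundy value = 8. Running XOR: 19 XOR 8 = 27
octal game heap: Grundy value = 51. Running XOR: 27 XOR 51 = 40
take-away game: Grundy value = 41. Running XOR: 40 XOR 41 = 1
The combined Grundy value is 1.

1


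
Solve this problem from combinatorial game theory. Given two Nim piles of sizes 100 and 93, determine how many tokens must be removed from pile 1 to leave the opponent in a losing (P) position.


Piles: 100 and 93
Current XOR: 100 XOR 93 = 57 (non-zero, so this is an N-position).
To make the XOR zero, we need to find a move that balances the piles.
For pile 1 (size 100): target = 100 XOR 57 = 93
We reduce pile 1 from 100 to 93.
Tokens removed: 100 - 93 = 7
Verification: 93 XOR 93 = 0

7


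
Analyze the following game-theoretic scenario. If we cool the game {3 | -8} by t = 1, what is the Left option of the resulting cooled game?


Original game: {3 | -8} (a switch {a | b} with a > b).
Cooling by t (for t below the temperature (a - b)/2 = 11/2) taxes each move by t: {a | b} cooled by t is {a - t | b + t}.
Cooling amount: t = 1
Cooled Left option: 3 - 1 = 2
Cooled Right option: -8 + 1 = -7
Cooled game: {2 | -7}
Left option = 2

2


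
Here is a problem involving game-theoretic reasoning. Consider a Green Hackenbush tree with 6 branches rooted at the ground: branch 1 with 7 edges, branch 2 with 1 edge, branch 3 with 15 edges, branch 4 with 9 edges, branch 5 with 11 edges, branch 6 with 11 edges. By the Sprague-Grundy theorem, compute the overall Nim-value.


The tree has 6 branches from the ground vertex.
In Green Hackenbush, the Nim-value of a simple path of length k is k.
Branch 1: length 7, Nim-value = 7
Branch 2: length 1, Nim-value = 1
Branch 3: length 15, Nim-value = 15
Branch 4: length 9, Nim-value = 9
Branch 5: length 11, Nim-value = 11
Branch 6: length 11, Nim-value = 11
Total Nim-value = XOR of all branch values:
0 XOR 7 = 7
7 XOR 1 = 6
6 XOR 15 = 9
9 XOR 9 = 0
0 XOR 11 = 11
11 XOR 11 = 0
Nim-value of the tree = 0

0


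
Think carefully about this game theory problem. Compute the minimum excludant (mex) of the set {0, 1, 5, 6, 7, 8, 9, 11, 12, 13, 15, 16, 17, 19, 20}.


Set = {0, 1, 5, 6, 7, 8, 9, 11, 12, 13, 15, 16, 17, 19, 20}
0 is in the set.
1 is in the set.
2 is NOT in the set. This is the mex.
mex = 2

2


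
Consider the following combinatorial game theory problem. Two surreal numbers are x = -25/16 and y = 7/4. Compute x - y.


x = -25/16, y = 7/4
Converting to common denominator: 16
x = -25/16, y = 28/16
x - y = -25/16 - 7/4 = -53/16

-53/16


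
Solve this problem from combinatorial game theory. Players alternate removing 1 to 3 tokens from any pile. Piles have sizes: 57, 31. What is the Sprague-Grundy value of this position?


Subtraction set: {1, 2, 3}
For this subtraction set, G(n) = n mod 4 (period = max + 1 = 4).
Pile 1 (size 57): G(57) = 57 mod 4 = 1
Pile 2 (size 31): G(31) = 31 mod 4 = 3
Total Grundy value = XOR of all: 1 XOR 3 = 2

2


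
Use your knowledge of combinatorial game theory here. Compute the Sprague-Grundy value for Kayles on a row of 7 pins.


Kayles: a move removes 1 or 2 adjacent pins from a contiguous row.
Removing pins from a row of k leaves two independent rows (a, b) with a + b = k - 1 (one pin) or a + b = k - 2 (two pins); an end removal gives a = 0.
By Sprague-Grundy, G(k) = mex{ G(a) XOR G(b) } over all these splits. G(0) = 0.
G(1): splits (0,0):0^0=0 -> mex({0}) = 1
G(2): splits (0,1):0^1=1 (0,0):0^0=0 -> mex({0, 1}) = 2
G(3): splits (0,2):0^2=2 (1,1):1^1=0 (0,1):0^1=1 -> mex({0, 1, 2}) = 3
G(4): splits (0,3):0^3=3 (1,2):1^2=3 (0,2):0^2=2 (1,1):1^1=0 -> mex({0, 2, 3}) = 1
G(5): splits (0,4):0^1=1 (1,3):1^3=2 (2,2):2^2=0 (0,3):0^3=3 (1,2):1^2=3 -> mex({0, 1, 2, 3}) = 4
G(6) = mex({0, 1, 2, 4}) = 3
G(7) = mex({0, 1, 3, 4, 5}) = 2
Therefore G(7) = 2.

2


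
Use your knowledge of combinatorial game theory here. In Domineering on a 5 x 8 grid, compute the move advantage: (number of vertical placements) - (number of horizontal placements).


Board is 5 x 8 (rows x cols).
Left (vertical) placements: (rows-1) * cols = 4 * 8 = 32
Right (horizontal) placements: rows * (cols-1) = 5 * 7 = 35
Advantage = Left - Right = 32 - 35 = -3

-3


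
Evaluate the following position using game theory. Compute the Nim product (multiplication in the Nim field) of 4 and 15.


Nim multiplication is bilinear over XOR: (u XOR v) * w = (u*w) XOR (v*w).
So we split each operand into its bit components and XOR the pairwise Nim products.
4 = 4 (as XOR of powers of 2).
15 = 1 + 2 + 4 + 8 (as XOR of powers of 2).
Using the standard Nim-product table on single bits:
  2*2 = 3,   2*4 = 8,   2*8 = 12,
  4*4 = 6,   4*8 = 11,  8*8 = 13,
and  1*x = x (identity), k*l = l*k (commutative).
Pairwise Nim products:
  4 * 1 = 4
  4 * 2 = 8
  4 * 4 = 6
  4 * 8 = 11
XOR them: 4 XOR 8 XOR 6 XOR 11 = 1.
Result: 4 * 15 = 1 (in Nim).

1


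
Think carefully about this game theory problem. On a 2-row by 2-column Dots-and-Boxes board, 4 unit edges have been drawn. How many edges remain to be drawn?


Grid: 2 x 2 boxes, i.e. 3 rows and 3 columns of dots.
Horizontal edges: (rows + 1) * cols = 3 * 2 = 6
Vertical edges: rows * (cols + 1) = 2 * 3 = 6
Total edges: 6 + 6 = 12
Edges drawn: 4
Remaining: 12 - 4 = 8

8


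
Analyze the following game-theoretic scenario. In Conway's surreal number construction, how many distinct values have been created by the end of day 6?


Day 0: {|} = 0 is born. Count = 1.
Day n: the number of surreal numbers born by day n is 2^(n+1) - 1.
By day 0: 2^1 - 1 = 1
By day 1: 2^2 - 1 = 3
By day 2: 2^3 - 1 = 7
By day 3: 2^4 - 1 = 15
By day 4: 2^5 - 1 = 31
By day 5: 2^6 - 1 = 63
By day 6: 2^7 - 1 = 127
By day 6: 127 surreal numbers.

127


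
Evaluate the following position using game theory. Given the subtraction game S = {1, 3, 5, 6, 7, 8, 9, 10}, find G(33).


The subtraction set is S = {1, 3, 5, 6, 7, 8, 9, 10}.
G(k) = mex{ G(k - s) : s in S, s <= k }. We compute iteratively: G(0) = 0.
G(1) = mex({0}) = 1
G(2) = mex({1}) = 0
G(3) = mex({0}) = 1
G(4) = mex({1}) = 0
G(5) = mex({0}) = 1
G(6) = mex({0, 1}) = 2
G(7) = mex({0, 1, 2}) = 3
G(8) = mex({0, 1, 3}) = 2
G(9) = mex({0, 1, 2}) = 3
G(10) = mex({0, 1, 3}) = 2
G(11) = mex({0, 1, 2}) = 3
G(12) = mex({0, 1, 2, 3}) = 4
G(13) = mex({0, 1, 2, 3, 4}) = 5
G(14) = mex({0, 1, 2, 3, 5}) = 4
G(15) = mex({1, 2, 3, 4}) = 0
G(16) = mex({0, 2, 3, 5}) = 1
G(17) = mex({1, 2, 3, 4}) = 0
G(18) = mex({0, 2, 3, 4, 5}) = 1
G(19) = mex({1, 2, 3, 4, 5}) = 0
G(20) = mex({0, 2, 3, 4, 5}) = 1
G(21) = mex({0, 1, 3, 4, 5}) = 2
G(22) = mex({0, 1, 2, 4, 5}) = 3
G(23) = mex({0, 1, 3, 4, 5}) = 2
G(24) = mex({0, 1, 2, 4}) = 3
Observe that G(15)..G(24) = 0, 1, 0, 1, 0, 1, 2, 3, 2, 3 repeats G(0)..G(9) = 0, 1, 0, 1, 0, 1, 2, 3, 2, 3.
For k >= max(S) = 10, G(k) is determined by the previous 10 values G(k-10)..G(k-1); a window of 10 consecutive values has recurred shifted by 15, so by induction G(k + 15) = G(k) for all k >= 0: the sequence is periodic from the start with period 15.
One period: G(0..14) = 0, 1, 0, 1, 0, 1, 2, 3, 2, 3, 2, 3, 4, 5, 4.
33 mod 15 = 3, so G(33) = G(3) = 1.

1


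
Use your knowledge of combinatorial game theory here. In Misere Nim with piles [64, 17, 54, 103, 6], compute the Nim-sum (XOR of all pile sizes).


We need the XOR (exclusive or) of all pile sizes.
After XOR-ing pile 1 (size 64): 0 XOR 64 = 64
After XOR-ing pile 2 (size 17): 64 XOR 17 = 81
After XOR-ing pile 3 (size 54): 81 XOR 54 = 103
After XOR-ing pile 4 (size 103): 103 XOR 103 = 0
After XOR-ing pile 5 (size 6): 0 XOR 6 = 6
The Nim-value of this position is 6.

6


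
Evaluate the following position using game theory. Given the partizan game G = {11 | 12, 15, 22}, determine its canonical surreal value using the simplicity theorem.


Left options: {11}, max = 11
Right options: {12, 15, 22}, min = 12
All options are numbers and max(Left) < min(Right), so by the simplicity theorem the value is the simplest (earliest-born) number strictly between 11 and 12.
No integer lies strictly between 11 and 12, so the value is the dyadic rational m/2^k in the interval with the smallest k (then m odd); search k = 1, 2, ...:
Denominator 2: 23/2 lies strictly between 11 and 12 -- found.
The simplest number in the interval is 23/2.
Game value = 23/2

23/2


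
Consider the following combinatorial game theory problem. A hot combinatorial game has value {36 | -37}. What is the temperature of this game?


The game is {36 | -37}, a switch {a | b} with numbers a > b.
Cooling {a | b} by t gives {a - t | b + t}, which stops being hot when a - t = b + t, i.e. at t = (a - b)/2. So the temperature of a switch is (a - b)/2.
Temperature = (Left option - Right option) / 2
= (36 - (-37)) / 2
= 73 / 2
= 73/2

73/2


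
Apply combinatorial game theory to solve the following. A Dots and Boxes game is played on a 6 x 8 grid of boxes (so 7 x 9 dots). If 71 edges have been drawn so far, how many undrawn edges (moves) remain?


Grid: 6 x 8 boxes, i.e. 7 rows and 9 columns of dots.
Horizontal edges: (rows + 1) * cols = 7 * 8 = 56
Vertical edges: rows * (cols + 1) = 6 * 9 = 54
Total edges: 56 + 54 = 110
Edges drawn: 71
Remaining: 110 - 71 = 39

39


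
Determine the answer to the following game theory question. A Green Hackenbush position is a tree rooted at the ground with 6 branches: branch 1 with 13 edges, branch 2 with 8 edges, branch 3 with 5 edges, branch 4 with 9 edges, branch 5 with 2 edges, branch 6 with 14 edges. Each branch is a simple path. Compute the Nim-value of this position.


The tree has 6 branches from the ground vertex.
In Green Hackenbush, the Nim-value of a simple path of length k is k.
Branch 1: length 13, Nim-value = 13
Branch 2: length 8, Nim-value = 8
Branch 3: length 5, Nim-value = 5
Branch 4: length 9, Nim-value = 9
Branch 5: length 2, Nim-value = 2
Branch 6: length 14, Nim-value = 14
Total Nim-value = XOR of all branch values:
0 XOR 13 = 13
13 XOR 8 = 5
5 XOR 5 = 0
0 XOR 9 = 9
9 XOR 2 = 11
11 XOR 14 = 5
Nim-value of the tree = 5

5


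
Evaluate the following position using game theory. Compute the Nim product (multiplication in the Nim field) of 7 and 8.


Nim multiplication is bilinear over XOR: (u XOR v) * w = (u*w) XOR (v*w).
So we split each operand into its bit components and XOR the pairwise Nim products.
7 = 1 + 2 + 4 (as XOR of powers of 2).
8 = 8 (as XOR of powers of 2).
Using the standard Nim-product table on single bits:
  2*2 = 3,   2*4 = 8,   2*8 = 12,
  4*4 = 6,   4*8 = 11,  8*8 = 13,
and  1*x = x (identity), k*l = l*k (commutative).
Pairwise Nim products:
  1 * 8 = 8
  2 * 8 = 12
  4 * 8 = 11
XOR them: 8 XOR 12 XOR 11 = 15.
Result: 7 * 8 = 15 (in Nim).

15


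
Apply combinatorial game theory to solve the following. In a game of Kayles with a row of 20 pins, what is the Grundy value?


Kayles: a move removes 1 or 2 adjacent pins from a contiguous row.
Removing pins from a row of k leaves two independent rows (a, b) with a + b = k - 1 (one pin) or a + b = k - 2 (two pins); an end removal gives a = 0.
By Sprague-Grundy, G(k) = mex{ G(a) XOR G(b) } over all these splits. G(0) = 0.
G(1): splits (0,0):0^0=0 -> mex({0}) = 1
G(2): splits (0,1):0^1=1 (0,0):0^0=0 -> mex({0, 1}) = 2
G(3): splits (0,2):0^2=2 (1,1):1^1=0 (0,1):0^1=1 -> mex({0, 1, 2}) = 3
G(4): splits (0,3):0^3=3 (1,2):1^2=3 (0,2):0^2=2 (1,1):1^1=0 -> mex({0, 2, 3}) = 1
G(5): splits (0,4):0^1=1 (1,3):1^3=2 (2,2):2^2=0 (0,3):0^3=3 (1,2):1^2=3 -> mex({0, 1, 2, 3}) = 4
G(6) = mex({0, 1, 2, 4}) = 3
G(7) = mex({0, 1, 3, 4, 5}) = 2
G(8) = mex({0, 2, 3, 5, 6}) = 1
G(9) = mex({0, 1, 2, 3, 6, 7}) = 4
G(10) = mex({0, 1, 3, 4, 5, 7}) = 2
G(11) = mex({0, 1, 2, 3, 4, 5}) = 6
G(12) = mex({0, 1, 2, 3, 5, 6, 7}) = 4
G(13) = mex({0, 2, 3, 4, 6, 7}) = 1
G(14) = mex({0, 1, 4, 5, 6, 7}) = 2
G(15) = mex({0, 1, 2, 3, 4, 5, 6}) = 7
G(16) = mex({0, 2, 3, 5, 6, 7}) = 1
G(17) = mex({0, 1, 2, 3, 5, 6, 7}) = 4
G(18) = mex({0, 1, 2, 4, 5, 6}) = 3
G(19) = mex({0, 1, 3, 4, 5, 7}) = 2
G(20) = mex({0, 2, 3, 4, 5, 6, 7}) = 1
Therefore G(20) = 1.

1


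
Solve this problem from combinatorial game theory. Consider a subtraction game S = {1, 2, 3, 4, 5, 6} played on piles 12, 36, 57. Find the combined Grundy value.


Subtraction set: {1, 2, 3, 4, 5, 6}
For this subtraction set, G(n) = n mod 7 (period = max + 1 = 7).
Pile 1 (size 12): G(12) = 12 mod 7 = 5
Pile 2 (size 36): G(36) = 36 mod 7 = 1
Pile 3 (size 57): G(57) = 57 mod 7 = 1
Total Grundy value = XOR of all: 5 XOR 1 XOR 1 = 5

5


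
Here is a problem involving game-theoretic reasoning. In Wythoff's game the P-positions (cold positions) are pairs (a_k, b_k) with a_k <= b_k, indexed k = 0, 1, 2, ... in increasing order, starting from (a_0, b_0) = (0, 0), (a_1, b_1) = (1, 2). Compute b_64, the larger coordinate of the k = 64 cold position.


By Wythoff's theorem, a_k = floor(k * phi) and b_k = floor(k * phi^2) = a_k + k, where phi = (1 + sqrt(5))/2 is the golden ratio.
phi = (1 + sqrt(5))/2 = 1.618034
phi^2 = phi + 1 = 2.618034
k = 64
k * phi^2 = 64 * 2.618034 = 167.554175
b_64 = floor(k * phi^2) = 167 (check: a_64 + k = 103 + 64 = 167)

167


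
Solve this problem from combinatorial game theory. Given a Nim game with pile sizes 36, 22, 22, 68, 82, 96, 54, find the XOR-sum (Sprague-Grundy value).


We need the XOR (exclusive or) of all pile sizes.
After XOR-ing pile 1 (size 36): 0 XOR 36 = 36
After XOR-ing pile 2 (size 22): 36 XOR 22 = 50
After XOR-ing pile 3 (size 22): 50 XOR 22 = 36
After XOR-ing pile 4 (size 68): 36 XOR 68 = 96
After XOR-ing pile 5 (size 82): 96 XOR 82 = 50
After XOR-ing pile 6 (size 96): 50 XOR 96 = 82
After XOR-ing pile 7 (size 54): 82 XOR 54 = 100
The Nim-value of this position is 100.

100


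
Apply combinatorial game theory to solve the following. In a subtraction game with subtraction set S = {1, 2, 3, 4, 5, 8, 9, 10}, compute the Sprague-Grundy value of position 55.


The subtraction set is S = {1, 2, 3, 4, 5, 8, 9, 10}.
G(k) = mex{ G(k - s) : s in S, s <= k }. We compute iteratively: G(0) = 0.
G(1) = mex({0}) = 1
G(2) = mex({0, 1}) = 2
G(3) = mex({0, 1, 2}) = 3
G(4) = mex({0, 1, 2, 3}) = 4
G(5) = mex({0, 1, 2, 3, 4}) = 5
G(6) = mex({1, 2, 3, 4, 5}) = 0
G(7) = mex({0, 2, 3, 4, 5}) = 1
G(8) = mex({0, 1, 3, 4, 5}) = 2
G(9) = mex({0, 1, 2, 4, 5}) = 3
G(10) = mex({0, 1, 2, 3, 5}) = 4
G(11) = mex({0, 1, 2, 3, 4}) = 5
G(12) = mex({1, 2, 3, 4, 5}) = 0
G(13) = mex({0, 2, 3, 4, 5}) = 1
G(14) = mex({0, 1, 3, 4, 5}) = 2
G(15) = mex({0, 1, 2, 4, 5}) = 3
Observe that G(6)..G(15) = 0, 1, 2, 3, 4, 5, 0, 1, 2, 3 repeats G(0)..G(9) = 0, 1, 2, 3, 4, 5, 0, 1, 2, 3.
For k >= max(S) = 10, G(k) is determined by the previous 10 values G(k-10)..G(k-1); a window of 10 consecutive values has recurred shifted by 6, so by induction G(k + 6) = G(k) for all k >= 0: the sequence is periodic from the start with period 6.
One period: G(0..5) = 0, 1, 2, 3, 4, 5.
55 mod 6 = 1, so G(55) = G(1) = 1.

1


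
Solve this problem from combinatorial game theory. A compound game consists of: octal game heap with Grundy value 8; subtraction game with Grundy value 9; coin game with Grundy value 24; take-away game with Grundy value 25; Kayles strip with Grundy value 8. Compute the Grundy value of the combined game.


By the Sprague-Grundy theorem, the Grundy value of a sum of games is the XOR of individual Grundy values.
octal game heap: Grundy value = 8. Running XOR: 0 XOR 8 = 8
subtraction game: Grundy value = 9. Running XOR: 8 XOR 9 = 1
coin game: Grundy value = 24. Running XOR: 1 XOR 24 = 25
take-away game: Grundy value = 25. Running XOR: 25 XOR 25 = 0
Kayles strip: Grundy value = 8. Running XOR: 0 XOR 8 = 8
The combined Grundy value is 8.

8


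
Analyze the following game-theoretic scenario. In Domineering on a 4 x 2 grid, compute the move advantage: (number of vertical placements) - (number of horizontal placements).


Board is 4 x 2 (rows x cols).
Left (vertical) placements: (rows-1) * cols = 3 * 2 = 6
Right (horizontal) placements: rows * (cols-1) = 4 * 1 = 4
Advantage = Left - Right = 6 - 4 = 2

2


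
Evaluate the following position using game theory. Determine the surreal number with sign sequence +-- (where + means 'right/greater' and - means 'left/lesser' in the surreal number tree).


Sign expansion: +--
Rule: track bounds (lo, hi), initially (-inf, +inf). On '+', the current value becomes lo and we move to the simplest number in (value, hi): value + 1 if hi = +inf, otherwise the midpoint (value + hi)/2. On '-', the current value becomes hi and we move to value - 1 if lo = -inf, otherwise the midpoint (lo + value)/2.
Start at 0.
Step 1: sign = +, move right. Bounds: (0, +inf). Value = 1
Step 2: sign = -, move left. Bounds: (0, 1). Value = 1/2
Step 3: sign = -, move left. Bounds: (0, 1/2). Value = 1/4
The surreal number with sign expansion +-- is 1/4.

1/4


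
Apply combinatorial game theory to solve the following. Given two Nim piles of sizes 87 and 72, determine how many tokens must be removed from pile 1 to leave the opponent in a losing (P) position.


Piles: 87 and 72
Current XOR: 87 XOR 72 = 31 (non-zero, so this is an N-position).
To make the XOR zero, we need to find a move that balances the piles.
For pile 1 (size 87): target = 87 XOR 31 = 72
We reduce pile 1 from 87 to 72.
Tokens removed: 87 - 72 = 15
Verification: 72 XOR 72 = 0

15


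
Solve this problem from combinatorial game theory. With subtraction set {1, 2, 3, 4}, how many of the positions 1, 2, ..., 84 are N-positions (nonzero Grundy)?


Subtraction set S = {1, 2, 3, 4}, so G(n) = n mod 5.
G(n) = 0 when n is a multiple of 5.
Multiples of 5 in [1, 84]: 16
N-positions (nonzero Grundy) = 84 - 16 = 68

68


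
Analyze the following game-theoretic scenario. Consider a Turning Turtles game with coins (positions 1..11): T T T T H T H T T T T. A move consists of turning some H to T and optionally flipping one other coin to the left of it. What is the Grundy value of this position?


Coins: T T T T H T H T T T T
Key fact: a single head at position k behaves exactly like a Nim heap of size k (turning it to T and optionally flipping a coin at j < k corresponds to moving the heap from k to j, or to 0), and heads combine as a disjunctive sum (two heads at the same place would cancel, matching j XOR j = 0). So the Nim-value is the XOR of the 1-indexed positions of the heads.
Face-up positions (1-indexed): [5, 7]
XOR 0 with 5: 0 XOR 5 = 5
XOR 5 with 7: 5 XOR 7 = 2
Nim-value = 2

2


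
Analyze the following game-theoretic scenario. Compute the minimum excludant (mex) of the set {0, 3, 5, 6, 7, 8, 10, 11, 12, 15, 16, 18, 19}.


Set = {0, 3, 5, 6, 7, 8, 10, 11, 12, 15, 16, 18, 19}
0 is in the set.
1 is NOT in the set. This is the mex.
mex = 1

1


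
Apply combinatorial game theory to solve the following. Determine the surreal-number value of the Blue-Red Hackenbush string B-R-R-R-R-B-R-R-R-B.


Edges (from ground): B-R-R-R-R-B-R-R-R-B
By Berlekamp's sign-expansion rule, a Blue-Red Hackenbush stalk has the value of the surreal number whose sign sequence is the edge sequence with B -> + and R -> -.
Sign sequence: +----+---+
Trace the sign expansion in the surreal number tree, starting from 0:
Edge 1: B (sign +) -> bounds (0, +inf), value = 1
Edge 2: R (sign -) -> bounds (0, 1), value = 1/2
Edge 3: R (sign -) -> bounds (0, 1/2), value = 1/4
Edge 4: R (sign -) -> bounds (0, 1/4), value = 1/8
Edge 5: R (sign -) -> bounds (0, 1/8), value = 1/16
Edge 6: B (sign +) -> bounds (1/16, 1/8), value = 3/32
Edge 7: R (sign -) -> bounds (1/16, 3/32), value = 5/64
Edge 8: R (sign -) -> bounds (1/16, 5/64), value = 9/128
Edge 9: R (sign -) -> bounds (1/16, 9/128), value = 17/256
Edge 10: B (sign +) -> bounds (17/256, 9/128), value = 35/512
Game value = 35/512

35/512


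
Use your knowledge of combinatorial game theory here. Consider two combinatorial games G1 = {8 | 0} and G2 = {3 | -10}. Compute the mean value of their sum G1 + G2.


G1 = {8 | 0}, G2 = {3 | -10}
Each is a switch {a | b} with numbers a > b; its mean value is (a + b)/2, and mean value is additive over game sums: m(G1 + G2) = m(G1) + m(G2).
Mean of G1 = (8 + (0))/2 = 8/2 = 4
Mean of G2 = (3 + (-10))/2 = -7/2 = -7/2
Mean of G1 + G2 = 4 + -7/2 = 1/2

1/2


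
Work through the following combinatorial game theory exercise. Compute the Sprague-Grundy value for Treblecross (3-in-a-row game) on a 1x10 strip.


Treblecross: place X on empty cells; 3-in-a-row wins.
Playing within two cells of an existing X lets the opponent win at once, so sensible play treats the cells i-2..i+2 around each X as dead. The player left with no safe cell loses, so this is a normal-play take-away game on strips of safe cells.
Placing X at cell i (0-indexed) of a strip of k safe cells leaves independent strips of sizes max(0, i-2) and max(0, k-i-3). Hence G(k) = mex{ G(max(0,i-2)) XOR G(max(0,k-i-3)) : 0 <= i < k }, with G(0) = 0.
G(1): splits (0,0):0^0=0 -> mex({0}) = 1
G(2): splits (0,0):0^0=0 -> mex({0}) = 1
G(3): splits (0,0):0^0=0 -> mex({0}) = 1
G(4): splits (0,1):0^1=1 (0,0):0^0=0 -> mex({0, 1}) = 2
G(5): splits (0,2):0^1=1 (0,1):0^1=1 (0,0):0^0=0 -> mex({0, 1}) = 2
G(6) = mex({1}) = 0
G(7) = mex({0, 1, 2}) = 3
G(8) = mex({0, 1, 2}) = 3
G(9) = mex({0, 2}) = 1
G(10) = mex({0, 2, 3}) = 1
Therefore G(10) = 1.

1


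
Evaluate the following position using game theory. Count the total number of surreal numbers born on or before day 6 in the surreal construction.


Day 0: {|} = 0 is born. Count = 1.
Day n: the number of surreal numbers born by day n is 2^(n+1) - 1.
By day 0: 2^1 - 1 = 1
By day 1: 2^2 - 1 = 3
By day 2: 2^3 - 1 = 7
By day 3: 2^4 - 1 = 15
By day 4: 2^5 - 1 = 31
By day 5: 2^6 - 1 = 63
By day 6: 2^7 - 1 = 127
By day 6: 127 surreal numbers.

127


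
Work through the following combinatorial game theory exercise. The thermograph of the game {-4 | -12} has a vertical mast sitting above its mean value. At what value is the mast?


Game = {-4 | -12}, a switch {a | b} with numbers a > b.
Its thermograph has left wall a - t and right wall b + t, which meet at t = (a - b)/2, where both equal (a + b)/2. So the mast (mean value) is at (a + b)/2.
Mean = (-4 + (-12))/2 = -16/2 = -8

-8


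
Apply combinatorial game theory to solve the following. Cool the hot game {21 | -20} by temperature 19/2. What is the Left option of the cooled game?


Original game: {21 | -20} (a switch {a | b} with a > b).
Cooling by t (for t below the temperature (a - b)/2 = 41/2) taxes each move by t: {a | b} cooled by t is {a - t | b + t}.
Cooling amount: t = 19/2
Cooled Left option: 21 - 19/2 = 23/2
Cooled Right option: -20 + 19/2 = -21/2
Cooled game: {23/2 | -21/2}
Left option = 23/2

23/2


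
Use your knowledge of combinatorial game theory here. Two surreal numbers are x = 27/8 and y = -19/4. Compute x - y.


x = 27/8, y = -19/4
Converting to common denominator: 8
x = 27/8, y = -38/8
x - y = 27/8 - -19/4 = 65/8

65/8


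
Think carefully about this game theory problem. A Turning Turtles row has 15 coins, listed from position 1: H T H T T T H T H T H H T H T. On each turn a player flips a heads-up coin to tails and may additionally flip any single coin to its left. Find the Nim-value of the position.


Coins: H T H T T T H T H T H H T H T
Key fact: a single head at position k behaves exactly like a Nim heap of size k (turning it to T and optionally flipping a coin at j < k corresponds to moving the heap from k to j, or to 0), and heads combine as a disjunctive sum (two heads at the same place would cancel, matching j XOR j = 0). So the Nim-value is the XOR of the 1-indexed positions of the heads.
Face-up positions (1-indexed): [1, 3, 7, 9, 11, 12, 14]
XOR 0 with 1: 0 XOR 1 = 1
XOR 1 with 3: 1 XOR 3 = 2
XOR 2 with 7: 2 XOR 7 = 5
XOR 5 with 9: 5 XOR 9 = 12
XOR 12 with 11: 12 XOR 11 = 7
XOR 7 with 12: 7 XOR 12 = 11
XOR 11 with 14: 11 XOR 14 = 5
Nim-value = 5

5


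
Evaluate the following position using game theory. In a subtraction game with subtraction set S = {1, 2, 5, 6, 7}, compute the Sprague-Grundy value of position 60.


The subtraction set is S = {1, 2, 5, 6, 7}.
G(k) = mex{ G(k - s) : s in S, s <= k }. We compute iteratively: G(0) = 0.
G(1) = mex({0}) = 1
G(2) = mex({0, 1}) = 2
G(3) = mex({1, 2}) = 0
G(4) = mex({0, 2}) = 1
G(5) = mex({0, 1}) = 2
G(6) = mex({0, 1, 2}) = 3
G(7) = mex({0, 1, 2, 3}) = 4
G(8) = mex({0, 1, 2, 3, 4}) = 5
G(9) = mex({0, 1, 2, 4, 5}) = 3
G(10) = mex({0, 1, 2, 3, 5}) = 4
G(11) = mex({1, 2, 3, 4}) = 0
G(12) = mex({0, 2, 3, 4}) = 1
G(13) = mex({0, 1, 3, 4, 5}) = 2
G(14) = mex({1, 2, 3, 4, 5}) = 0
G(15) = mex({0, 2, 3, 4, 5}) = 1
G(16) = mex({0, 1, 3, 4}) = 2
G(17) = mex({0, 1, 2, 4}) = 3
Observe that G(11)..G(17) = 0, 1, 2, 0, 1, 2, 3 repeats G(0)..G(6) = 0, 1, 2, 0, 1, 2, 3.
For k >= max(S) = 7, G(k) is determined by the previous 7 values G(k-7)..G(k-1); a window of 7 consecutive values has recurred shifted by 11, so by induction G(k + 11) = G(k) for all k >= 0: the sequence is periodic from the start with period 11.
One period: G(0..10) = 0, 1, 2, 0, 1, 2, 3, 4, 5, 3, 4.
60 mod 11 = 5, so G(60) = G(5) = 2.

2


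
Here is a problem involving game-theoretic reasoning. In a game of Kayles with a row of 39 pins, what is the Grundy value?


Kayles: a move removes 1 or 2 adjacent pins from a contiguous row.
Removing pins from a row of k leaves two independent rows (a, b) with a + b = k - 1 (one pin) or a + b = k - 2 (two pins); an end removal gives a = 0.
By Sprague-Grundy, G(k) = mex{ G(a) XOR G(b) } over all these splits. G(0) = 0.
G(1): splits (0,0):0^0=0 -> mex({0}) = 1
G(2): splits (0,1):0^1=1 (0,0):0^0=0 -> mex({0, 1}) = 2
G(3): splits (0,2):0^2=2 (1,1):1^1=0 (0,1):0^1=1 -> mex({0, 1, 2}) = 3
G(4): splits (0,3):0^3=3 (1,2):1^2=3 (0,2):0^2=2 (1,1):1^1=0 -> mex({0, 2, 3}) = 1
G(5): splits (0,4):0^1=1 (1,3):1^3=2 (2,2):2^2=0 (0,3):0^3=3 (1,2):1^2=3 -> mex({0, 1, 2, 3}) = 4
G(6) = mex({0, 1, 2, 4}) = 3
G(7) = mex({0, 1, 3, 4, 5}) = 2
G(8) = mex({0, 2, 3, 5, 6}) = 1
G(9) = mex({0, 1, 2, 3, 6, 7}) = 4
G(10) = mex({0, 1, 3, 4, 5, 7}) = 2
G(11) = mex({0, 1, 2, 3, 4, 5}) = 6
G(12) = mex({0, 1, 2, 3, 5, 6, 7}) = 4
G(13) = mex({0, 2, 3, 4, 6, 7}) = 1
G(14) = mex({0, 1, 4, 5, 6, 7}) = 2
G(15) = mex({0, 1, 2, 3, 4, 5, 6}) = 7
G(16) = mex({0, 2, 3, 5, 6, 7}) = 1
G(17) = mex({0, 1, 2, 3, 5, 6, 7}) = 4
G(18) = mex({0, 1, 2, 4, 5, 6}) = 3
G(19) = mex({0, 1, 3, 4, 5, 7}) = 2
G(20) = mex({0, 2, 3, 4, 5, 6, 7}) = 1
G(21) = mex({0, 1, 2, 3, 5, 6, 7}) = 4
G(22) = mex({0, 1, 2, 3, 4, 5, 7}) = 6
G(23) = mex({0, 1, 2, 3, 4, 5, 6}) = 7
G(24) = mex({0, 1, 2, 3, 5, 6, 7}) = 4
G(25) = mex({0, 2, 3, 4, 6, 7}) = 1
G(26) = mex({0, 1, 3, 4, 5, 6, 7}) = 2
G(27) = mex({0, 1, 2, 3, 4, 5, 6, 7}) = 8
G(28) = mex({0, 1, 2, 3, 4, 6, 7, 8}) = 5
G(29) = mex({0, 1, 2, 3, 5, 6, 7, 8, 9}) = 4
G(30) = mex({0, 1, 2, 3, 4, 5, 6, 9, 10}) = 7
G(31) = mex({0, 1, 3, 4, 5, 7, 10, 11}) = 2
G(32) = mex({0, 2, 3, 4, 5, 6, 7, 9, 11}) = 1
G(33) = mex({0, 1, 2, 3, 4, 5, 6, 7, 9, 12}) = 8
G(34) = mex({0, 1, 2, 3, 4, 5, 7, 8, 11, 12}) = 6
G(35) = mex({0, 1, 2, 3, 4, 5, 6, 8, 9, 10, 11}) = 7
G(36) = mex({0, 1, 2, 3, 5, 6, 7, 9, 10}) = 4
G(37) = mex({0, 2, 3, 4, 6, 7, 9, 10, 11, 12}) = 1
G(38) = mex({0, 1, 3, 4, 5, 6, 7, 9, 10, 11, 12}) = 2
G(39) = mex({0, 1, 2, 4, 5, 6, 7, 9, 10, 12, 14}) = 3
Therefore G(39) = 3.

3


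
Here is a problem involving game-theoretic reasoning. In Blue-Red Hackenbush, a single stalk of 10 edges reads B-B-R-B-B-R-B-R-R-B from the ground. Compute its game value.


Edges (from ground): B-B-R-B-B-R-B-R-R-B
By Berlekamp's sign-expansion rule, a Blue-Red Hackenbush stalk has the value of the surreal number whose sign sequence is the edge sequence with B -> + and R -> -.
Sign sequence: ++-++-+--+
Trace the sign expansion in the surreal number tree, starting from 0:
Edge 1: B (sign +) -> bounds (0, +inf), value = 1
Edge 2: B (sign +) -> bounds (1, +inf), value = 2
Edge 3: R (sign -) -> bounds (1, 2), value = 3/2
Edge 4: B (sign +) -> bounds (3/2, 2), value = 7/4
Edge 5: B (sign +) -> bounds (7/4, 2), value = 15/8
Edge 6: R (sign -) -> bounds (7/4, 15/8), value = 29/16
Edge 7: B (sign +) -> bounds (29/16, 15/8), value = 59/32
Edge 8: R (sign -) -> bounds (29/16, 59/32), value = 117/64
Edge 9: R (sign -) -> bounds (29/16, 117/64), value = 233/128
Edge 10: B (sign +) -> bounds (233/128, 117/64), value = 467/256
Game value = 467/256

467/256


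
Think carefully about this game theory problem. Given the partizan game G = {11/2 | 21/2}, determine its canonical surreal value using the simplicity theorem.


Left options: {11/2}, max = 11/2
Right options: {21/2}, min = 21/2
All options are numbers and max(Left) < min(Right), so by the simplicity theorem the value is the simplest (earliest-born) number strictly between 11/2 and 21/2.
Integers 6 through 10 all lie strictly between 11/2 and 21/2.
Among integers, the simplest (lowest birthday = smallest |n|; 0 is born on day 0, +-n on day n) is 6.
No non-integer in the interval can be simpler: if x is a non-integer in the interval, then floor(x) or ceil(x) also lies in the interval (the interval contains an integer), and both are proper prefixes of x's sign expansion, i.e. born earlier. So the game value is 6.
Game value = 6

6


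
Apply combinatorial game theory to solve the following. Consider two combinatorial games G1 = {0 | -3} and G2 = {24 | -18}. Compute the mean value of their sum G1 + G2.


G1 = {0 | -3}, G2 = {24 | -18}
Each is a switch {a | b} with numbers a > b; its mean value is (a + b)/2, and mean value is additive over game sums: m(G1 + G2) = m(G1) + m(G2).
Mean of G1 = (0 + (-3))/2 = -3/2 = -3/2
Mean of G2 = (24 + (-18))/2 = 6/2 = 3
Mean of G1 + G2 = -3/2 + 3 = 3/2

3/2


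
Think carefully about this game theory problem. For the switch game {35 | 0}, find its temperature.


The game is {35 | 0}, a switch {a | b} with numbers a > b.
Cooling {a | b} by t gives {a - t | b + t}, which stops being hot when a - t = b + t, i.e. at t = (a - b)/2. So the temperature of a switch is (a - b)/2.
Temperature = (Left option - Right option) / 2
= (35 - (0)) / 2
= 35 / 2
= 35/2

35/2


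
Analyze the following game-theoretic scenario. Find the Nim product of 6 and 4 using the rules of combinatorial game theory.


Nim multiplication is bilinear over XOR: (u XOR v) * w = (u*w) XOR (v*w).
So we split each operand into its bit components and XOR the pairwise Nim products.
6 = 2 + 4 (as XOR of powers of 2).
4 = 4 (as XOR of powers of 2).
Using the standard Nim-product table on single bits:
  2*2 = 3,   2*4 = 8,   2*8 = 12,
  4*4 = 6,   4*8 = 11,  8*8 = 13,
and  1*x = x (identity), k*l = l*k (commutative).
Pairwise Nim products:
  2 * 4 = 8
  4 * 4 = 6
XOR them: 8 XOR 6 = 14.
Result: 6 * 4 = 14 (in Nim).

14


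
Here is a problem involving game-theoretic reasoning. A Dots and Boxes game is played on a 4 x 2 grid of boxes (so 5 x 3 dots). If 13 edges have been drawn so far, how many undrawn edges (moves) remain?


Grid: 4 x 2 boxes, i.e. 5 rows and 3 columns of dots.
Horizontal edges: (rows + 1) * cols = 5 * 2 = 10
Vertical edges: rows * (cols + 1) = 4 * 3 = 12
Total edges: 10 + 12 = 22
Edges drawn: 13
Remaining: 22 - 13 = 9

9


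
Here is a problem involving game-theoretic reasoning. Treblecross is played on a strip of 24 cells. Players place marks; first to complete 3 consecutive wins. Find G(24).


Treblecross: place X on empty cells; 3-in-a-row wins.
Playing within two cells of an existing X lets the opponent win at once, so sensible play treats the cells i-2..i+2 around each X as dead. The player left with no safe cell loses, so this is a normal-play take-away game on strips of safe cells.
Placing X at cell i (0-indexed) of a strip of k safe cells leaves independent strips of sizes max(0, i-2) and max(0, k-i-3). Hence G(k) = mex{ G(max(0,i-2)) XOR G(max(0,k-i-3)) : 0 <= i < k }, with G(0) = 0.
G(1): splits (0,0):0^0=0 -> mex({0}) = 1
G(2): splits (0,0):0^0=0 -> mex({0}) = 1
G(3): splits (0,0):0^0=0 -> mex({0}) = 1
G(4): splits (0,1):0^1=1 (0,0):0^0=0 -> mex({0, 1}) = 2
G(5): splits (0,2):0^1=1 (0,1):0^1=1 (0,0):0^0=0 -> mex({0, 1}) = 2
G(6) = mex({1}) = 0
G(7) = mex({0, 1, 2}) = 3
G(8) = mex({0, 1, 2}) = 3
G(9) = mex({0, 2}) = 1
G(10) = mex({0, 2, 3}) = 1
G(11) = mex({0, 3}) = 1
G(12) = mex({1, 3}) = 0
G(13) = mex({0, 1, 2, 3}) = 4
G(14) = mex({0, 1, 2}) = 3
G(15) = mex({0, 1, 2}) = 3
G(16) = mex({0, 1, 2, 4}) = 3
G(17) = mex({0, 1, 3, 4}) = 2
G(18) = mex({0, 1, 3, 4}) = 2
G(19) = mex({0, 1, 3, 5}) = 2
G(20) = mex({0, 1, 2, 3, 5}) = 4
G(21) = mex({0, 1, 2, 3, 5}) = 4
G(22) = mex({1, 2, 6}) = 0
G(23) = mex({0, 1, 2, 3, 4, 6}) = 5
G(24) = mex({0, 1, 2, 3, 4}) = 5
Therefore G(24) = 5.

5
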